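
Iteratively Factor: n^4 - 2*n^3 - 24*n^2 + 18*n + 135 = (n + 3)*(n^3 - 5*n^2 - 9*n + 45) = (n - 3)*(n + 3)*(n^2 - 2*n - 15) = (n - 5)*(n - 3)*(n + 3)*(n + 3)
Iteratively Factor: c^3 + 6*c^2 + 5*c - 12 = (c - 1)*(c^2 + 7*c + 12) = (c - 1)*(c + 3)*(c + 4)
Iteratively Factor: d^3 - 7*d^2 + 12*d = (d - 4)*(d^2 - 3*d) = d*(d - 4)*(d - 3)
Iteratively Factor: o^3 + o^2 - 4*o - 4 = (o - 2)*(o^2 + 3*o + 2) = (o - 2)*(o + 1)*(o + 2)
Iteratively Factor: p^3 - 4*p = (p)*(p^2 - 4) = p*(p + 2)*(p - 2)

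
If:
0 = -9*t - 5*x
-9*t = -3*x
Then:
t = 0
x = 0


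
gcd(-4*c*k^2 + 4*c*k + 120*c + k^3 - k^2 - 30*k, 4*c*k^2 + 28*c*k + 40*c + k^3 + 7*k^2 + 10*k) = k + 5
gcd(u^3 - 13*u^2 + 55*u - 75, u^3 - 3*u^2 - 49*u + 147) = u - 3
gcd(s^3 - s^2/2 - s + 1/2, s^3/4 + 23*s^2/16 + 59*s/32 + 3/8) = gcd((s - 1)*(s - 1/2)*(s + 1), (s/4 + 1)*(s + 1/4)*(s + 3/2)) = 1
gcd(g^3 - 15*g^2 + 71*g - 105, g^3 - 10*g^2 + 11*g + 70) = g^2 - 12*g + 35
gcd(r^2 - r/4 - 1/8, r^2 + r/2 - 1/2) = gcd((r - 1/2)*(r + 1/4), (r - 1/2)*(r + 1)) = r - 1/2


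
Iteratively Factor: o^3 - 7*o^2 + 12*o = (o)*(o^2 - 7*o + 12) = o*(o - 4)*(o - 3)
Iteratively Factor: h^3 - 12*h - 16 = (h - 4)*(h^2 + 4*h + 4) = (h - 4)*(h + 2)*(h + 2)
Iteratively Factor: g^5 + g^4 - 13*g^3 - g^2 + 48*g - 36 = (g + 3)*(g^4 - 2*g^3 - 7*g^2 + 20*g - 12) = (g - 1)*(g + 3)*(g^3 - g^2 - 8*g + 12) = (g - 2)*(g - 1)*(g + 3)*(g^2 + g - 6) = (g - 2)^2*(g - 1)*(g + 3)*(g + 3)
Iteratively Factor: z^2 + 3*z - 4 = (z - 1)*(z + 4)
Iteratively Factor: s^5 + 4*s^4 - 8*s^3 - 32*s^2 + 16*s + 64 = (s - 2)*(s^4 + 6*s^3 + 4*s^2 - 24*s - 32) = (s - 2)*(s + 2)*(s^3 + 4*s^2 - 4*s - 16) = (s - 2)*(s + 2)^2*(s^2 + 2*s - 8) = (s - 2)^2*(s + 2)^2*(s + 4)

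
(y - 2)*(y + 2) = y^2 - 4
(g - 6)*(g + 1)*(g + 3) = g^3 - 2*g^2 - 21*g - 18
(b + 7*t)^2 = b^2 + 14*b*t + 49*t^2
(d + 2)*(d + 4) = d^2 + 6*d + 8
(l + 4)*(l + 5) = l^2 + 9*l + 20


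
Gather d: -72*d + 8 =8 - 72*d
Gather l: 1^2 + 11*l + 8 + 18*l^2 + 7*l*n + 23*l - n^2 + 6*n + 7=18*l^2 + l*(7*n + 34) - n^2 + 6*n + 16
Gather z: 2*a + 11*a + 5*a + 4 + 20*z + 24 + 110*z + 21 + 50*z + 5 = 18*a + 180*z + 54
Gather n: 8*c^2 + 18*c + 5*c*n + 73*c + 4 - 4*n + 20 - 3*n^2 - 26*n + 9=8*c^2 + 91*c - 3*n^2 + n*(5*c - 30) + 33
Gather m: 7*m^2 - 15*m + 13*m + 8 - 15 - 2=7*m^2 - 2*m - 9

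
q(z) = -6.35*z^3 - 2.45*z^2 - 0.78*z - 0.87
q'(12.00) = -2802.78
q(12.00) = -11335.83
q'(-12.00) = -2685.18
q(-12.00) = 10628.49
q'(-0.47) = -2.69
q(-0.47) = -0.39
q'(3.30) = -224.40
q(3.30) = -258.32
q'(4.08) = -337.89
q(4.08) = -476.11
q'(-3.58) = -227.39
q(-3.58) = 261.88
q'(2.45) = -127.13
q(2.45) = -110.87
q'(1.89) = -78.09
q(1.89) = -53.97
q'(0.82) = -17.61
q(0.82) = -6.66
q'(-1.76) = -51.17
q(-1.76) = 27.53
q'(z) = -19.05*z^2 - 4.9*z - 0.78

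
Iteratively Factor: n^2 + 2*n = (n)*(n + 2)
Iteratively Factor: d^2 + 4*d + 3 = (d + 3)*(d + 1)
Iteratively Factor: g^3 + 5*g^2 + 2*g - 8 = (g - 1)*(g^2 + 6*g + 8) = (g - 1)*(g + 2)*(g + 4)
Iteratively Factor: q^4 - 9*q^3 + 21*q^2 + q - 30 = (q - 3)*(q^3 - 6*q^2 + 3*q + 10) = (q - 5)*(q - 3)*(q^2 - q - 2) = (q - 5)*(q - 3)*(q + 1)*(q - 2)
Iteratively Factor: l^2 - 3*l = (l - 3)*(l)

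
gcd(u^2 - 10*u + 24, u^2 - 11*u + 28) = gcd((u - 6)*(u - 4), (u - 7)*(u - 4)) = u - 4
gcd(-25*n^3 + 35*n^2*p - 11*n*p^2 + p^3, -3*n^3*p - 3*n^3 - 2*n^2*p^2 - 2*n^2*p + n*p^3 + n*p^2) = 1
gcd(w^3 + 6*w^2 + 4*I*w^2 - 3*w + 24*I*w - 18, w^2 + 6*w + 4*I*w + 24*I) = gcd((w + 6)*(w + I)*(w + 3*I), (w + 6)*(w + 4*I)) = w + 6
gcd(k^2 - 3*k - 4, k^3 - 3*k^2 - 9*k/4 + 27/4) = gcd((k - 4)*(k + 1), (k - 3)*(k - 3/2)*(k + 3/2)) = 1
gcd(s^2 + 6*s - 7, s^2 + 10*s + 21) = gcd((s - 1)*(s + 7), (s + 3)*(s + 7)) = s + 7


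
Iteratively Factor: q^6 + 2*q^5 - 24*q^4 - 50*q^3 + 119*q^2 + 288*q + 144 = (q - 4)*(q^5 + 6*q^4 - 50*q^2 - 81*q - 36) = (q - 4)*(q + 3)*(q^4 + 3*q^3 - 9*q^2 - 23*q - 12) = (q - 4)*(q + 1)*(q + 3)*(q^3 + 2*q^2 - 11*q - 12) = (q - 4)*(q - 3)*(q + 1)*(q + 3)*(q^2 + 5*q + 4) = (q - 4)*(q - 3)*(q + 1)*(q + 3)*(q + 4)*(q + 1)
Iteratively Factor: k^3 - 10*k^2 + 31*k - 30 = (k - 5)*(k^2 - 5*k + 6) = (k - 5)*(k - 2)*(k - 3)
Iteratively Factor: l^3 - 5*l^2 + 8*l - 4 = (l - 1)*(l^2 - 4*l + 4) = (l - 2)*(l - 1)*(l - 2)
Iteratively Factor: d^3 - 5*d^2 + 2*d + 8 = (d + 1)*(d^2 - 6*d + 8) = (d - 2)*(d + 1)*(d - 4)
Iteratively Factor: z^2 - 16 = (z - 4)*(z + 4)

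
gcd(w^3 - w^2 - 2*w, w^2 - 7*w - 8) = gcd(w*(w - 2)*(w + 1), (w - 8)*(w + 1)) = w + 1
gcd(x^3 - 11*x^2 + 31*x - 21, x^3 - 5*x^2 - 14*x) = x - 7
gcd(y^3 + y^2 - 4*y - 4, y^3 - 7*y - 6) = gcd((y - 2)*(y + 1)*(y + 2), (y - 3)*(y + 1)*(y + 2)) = y^2 + 3*y + 2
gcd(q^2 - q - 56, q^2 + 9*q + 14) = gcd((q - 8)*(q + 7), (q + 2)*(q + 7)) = q + 7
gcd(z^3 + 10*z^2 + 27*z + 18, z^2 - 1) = z + 1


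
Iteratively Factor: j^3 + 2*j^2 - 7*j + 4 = (j - 1)*(j^2 + 3*j - 4) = (j - 1)*(j + 4)*(j - 1)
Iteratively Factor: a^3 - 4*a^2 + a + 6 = (a - 3)*(a^2 - a - 2) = (a - 3)*(a - 2)*(a + 1)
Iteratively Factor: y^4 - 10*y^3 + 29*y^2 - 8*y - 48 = (y - 4)*(y^3 - 6*y^2 + 5*y + 12) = (y - 4)*(y - 3)*(y^2 - 3*y - 4) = (y - 4)^2*(y - 3)*(y + 1)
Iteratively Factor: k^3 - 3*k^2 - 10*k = (k + 2)*(k^2 - 5*k) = k*(k + 2)*(k - 5)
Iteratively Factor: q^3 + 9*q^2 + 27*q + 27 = (q + 3)*(q^2 + 6*q + 9) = (q + 3)^2*(q + 3)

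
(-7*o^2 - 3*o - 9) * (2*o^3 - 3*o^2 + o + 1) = -14*o^5 + 15*o^4 - 16*o^3 + 17*o^2 - 12*o - 9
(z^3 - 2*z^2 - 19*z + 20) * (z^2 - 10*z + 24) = z^5 - 12*z^4 + 25*z^3 + 162*z^2 - 656*z + 480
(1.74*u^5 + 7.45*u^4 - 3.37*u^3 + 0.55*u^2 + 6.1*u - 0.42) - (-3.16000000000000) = 1.74*u^5 + 7.45*u^4 - 3.37*u^3 + 0.55*u^2 + 6.1*u + 2.74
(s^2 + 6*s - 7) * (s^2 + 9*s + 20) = s^4 + 15*s^3 + 67*s^2 + 57*s - 140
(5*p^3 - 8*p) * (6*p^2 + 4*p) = 30*p^5 + 20*p^4 - 48*p^3 - 32*p^2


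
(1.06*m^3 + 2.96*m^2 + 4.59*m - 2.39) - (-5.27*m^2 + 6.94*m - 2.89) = 1.06*m^3 + 8.23*m^2 - 2.35*m + 0.5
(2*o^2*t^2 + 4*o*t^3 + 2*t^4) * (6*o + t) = 12*o^3*t^2 + 26*o^2*t^3 + 16*o*t^4 + 2*t^5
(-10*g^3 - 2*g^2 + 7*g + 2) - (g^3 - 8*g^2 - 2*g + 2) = -11*g^3 + 6*g^2 + 9*g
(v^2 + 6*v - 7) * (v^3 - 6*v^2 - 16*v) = v^5 - 59*v^3 - 54*v^2 + 112*v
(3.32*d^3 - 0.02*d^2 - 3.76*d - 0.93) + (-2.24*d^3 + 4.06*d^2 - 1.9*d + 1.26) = 1.08*d^3 + 4.04*d^2 - 5.66*d + 0.33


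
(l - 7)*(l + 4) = l^2 - 3*l - 28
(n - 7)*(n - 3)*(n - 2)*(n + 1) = n^4 - 11*n^3 + 29*n^2 - n - 42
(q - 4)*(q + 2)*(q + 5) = q^3 + 3*q^2 - 18*q - 40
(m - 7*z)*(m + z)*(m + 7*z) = m^3 + m^2*z - 49*m*z^2 - 49*z^3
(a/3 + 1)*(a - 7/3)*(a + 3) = a^3/3 + 11*a^2/9 - 5*a/3 - 7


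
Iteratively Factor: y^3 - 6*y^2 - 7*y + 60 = (y - 5)*(y^2 - y - 12) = (y - 5)*(y - 4)*(y + 3)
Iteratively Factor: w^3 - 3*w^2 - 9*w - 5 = (w - 5)*(w^2 + 2*w + 1) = (w - 5)*(w + 1)*(w + 1)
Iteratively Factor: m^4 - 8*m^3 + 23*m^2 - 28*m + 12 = (m - 2)*(m^3 - 6*m^2 + 11*m - 6) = (m - 3)*(m - 2)*(m^2 - 3*m + 2) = (m - 3)*(m - 2)^2*(m - 1)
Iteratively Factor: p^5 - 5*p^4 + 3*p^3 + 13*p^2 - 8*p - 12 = (p + 1)*(p^4 - 6*p^3 + 9*p^2 + 4*p - 12) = (p + 1)^2*(p^3 - 7*p^2 + 16*p - 12) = (p - 2)*(p + 1)^2*(p^2 - 5*p + 6) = (p - 2)^2*(p + 1)^2*(p - 3)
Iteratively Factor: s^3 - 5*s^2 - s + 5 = (s - 1)*(s^2 - 4*s - 5) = (s - 5)*(s - 1)*(s + 1)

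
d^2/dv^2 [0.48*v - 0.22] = 0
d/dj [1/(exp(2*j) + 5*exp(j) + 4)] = (-2*exp(j) - 5)*exp(j)/(exp(2*j) + 5*exp(j) + 4)^2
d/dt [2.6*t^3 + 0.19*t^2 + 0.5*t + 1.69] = 7.8*t^2 + 0.38*t + 0.5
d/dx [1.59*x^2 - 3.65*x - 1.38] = 3.18*x - 3.65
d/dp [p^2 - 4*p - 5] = 2*p - 4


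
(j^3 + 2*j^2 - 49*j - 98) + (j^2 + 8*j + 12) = j^3 + 3*j^2 - 41*j - 86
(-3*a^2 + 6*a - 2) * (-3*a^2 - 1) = 9*a^4 - 18*a^3 + 9*a^2 - 6*a + 2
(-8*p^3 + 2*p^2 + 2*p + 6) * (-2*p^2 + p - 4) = 16*p^5 - 12*p^4 + 30*p^3 - 18*p^2 - 2*p - 24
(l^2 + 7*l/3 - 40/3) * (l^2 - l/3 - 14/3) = l^4 + 2*l^3 - 169*l^2/9 - 58*l/9 + 560/9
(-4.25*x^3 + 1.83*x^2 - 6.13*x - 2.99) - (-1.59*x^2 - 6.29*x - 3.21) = -4.25*x^3 + 3.42*x^2 + 0.16*x + 0.22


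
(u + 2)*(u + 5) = u^2 + 7*u + 10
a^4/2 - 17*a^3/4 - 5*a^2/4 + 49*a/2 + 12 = (a/2 + 1)*(a - 8)*(a - 3)*(a + 1/2)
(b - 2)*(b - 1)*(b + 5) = b^3 + 2*b^2 - 13*b + 10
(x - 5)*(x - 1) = x^2 - 6*x + 5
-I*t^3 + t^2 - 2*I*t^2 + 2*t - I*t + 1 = (t + 1)*(t + I)*(-I*t - I)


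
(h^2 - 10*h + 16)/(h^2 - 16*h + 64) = (h - 2)/(h - 8)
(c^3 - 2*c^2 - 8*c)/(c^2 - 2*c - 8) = c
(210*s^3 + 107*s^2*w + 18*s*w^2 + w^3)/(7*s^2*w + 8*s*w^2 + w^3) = (30*s^2 + 11*s*w + w^2)/(w*(s + w))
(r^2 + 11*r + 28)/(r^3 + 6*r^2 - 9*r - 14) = (r + 4)/(r^2 - r - 2)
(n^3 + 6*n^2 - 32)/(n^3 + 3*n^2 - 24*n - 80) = (n - 2)/(n - 5)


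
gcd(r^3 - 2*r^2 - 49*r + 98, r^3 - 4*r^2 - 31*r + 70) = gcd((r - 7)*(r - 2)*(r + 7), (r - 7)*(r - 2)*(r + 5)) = r^2 - 9*r + 14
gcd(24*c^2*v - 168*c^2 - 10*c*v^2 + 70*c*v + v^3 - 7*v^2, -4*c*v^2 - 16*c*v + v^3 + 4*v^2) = -4*c + v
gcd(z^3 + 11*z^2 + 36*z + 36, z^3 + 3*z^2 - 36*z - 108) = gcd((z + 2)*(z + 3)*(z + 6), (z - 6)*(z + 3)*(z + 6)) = z^2 + 9*z + 18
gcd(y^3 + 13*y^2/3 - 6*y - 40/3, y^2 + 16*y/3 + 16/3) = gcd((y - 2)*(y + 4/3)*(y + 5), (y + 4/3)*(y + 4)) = y + 4/3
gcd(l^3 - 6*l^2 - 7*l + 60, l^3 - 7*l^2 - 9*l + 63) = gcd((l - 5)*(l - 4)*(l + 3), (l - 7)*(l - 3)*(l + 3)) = l + 3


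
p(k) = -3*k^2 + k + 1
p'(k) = 1 - 6*k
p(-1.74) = -9.82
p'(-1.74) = 11.44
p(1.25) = -2.44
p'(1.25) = -6.50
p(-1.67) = -9.04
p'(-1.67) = 11.02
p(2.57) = -16.24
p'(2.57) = -14.42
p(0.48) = 0.79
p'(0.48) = -1.88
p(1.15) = -1.82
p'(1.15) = -5.90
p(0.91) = -0.57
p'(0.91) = -4.46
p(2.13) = -10.48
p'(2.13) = -11.78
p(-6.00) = -113.00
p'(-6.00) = 37.00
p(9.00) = -233.00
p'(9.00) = -53.00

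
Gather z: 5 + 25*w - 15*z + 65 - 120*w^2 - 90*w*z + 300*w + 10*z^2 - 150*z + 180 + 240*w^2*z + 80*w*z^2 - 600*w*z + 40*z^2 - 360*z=-120*w^2 + 325*w + z^2*(80*w + 50) + z*(240*w^2 - 690*w - 525) + 250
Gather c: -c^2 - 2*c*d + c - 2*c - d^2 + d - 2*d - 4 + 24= -c^2 + c*(-2*d - 1) - d^2 - d + 20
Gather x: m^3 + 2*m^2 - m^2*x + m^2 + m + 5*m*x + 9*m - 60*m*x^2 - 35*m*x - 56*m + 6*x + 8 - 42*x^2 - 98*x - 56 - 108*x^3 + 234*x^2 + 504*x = m^3 + 3*m^2 - 46*m - 108*x^3 + x^2*(192 - 60*m) + x*(-m^2 - 30*m + 412) - 48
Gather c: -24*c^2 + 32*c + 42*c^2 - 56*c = 18*c^2 - 24*c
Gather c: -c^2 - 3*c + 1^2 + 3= -c^2 - 3*c + 4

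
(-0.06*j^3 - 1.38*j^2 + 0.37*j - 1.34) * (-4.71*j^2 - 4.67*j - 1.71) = 0.2826*j^5 + 6.78*j^4 + 4.8045*j^3 + 6.9433*j^2 + 5.6251*j + 2.2914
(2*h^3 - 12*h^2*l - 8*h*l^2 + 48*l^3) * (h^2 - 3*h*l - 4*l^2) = 2*h^5 - 18*h^4*l + 20*h^3*l^2 + 120*h^2*l^3 - 112*h*l^4 - 192*l^5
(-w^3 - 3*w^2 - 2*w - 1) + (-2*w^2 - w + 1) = -w^3 - 5*w^2 - 3*w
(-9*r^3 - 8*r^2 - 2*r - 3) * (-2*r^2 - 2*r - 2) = 18*r^5 + 34*r^4 + 38*r^3 + 26*r^2 + 10*r + 6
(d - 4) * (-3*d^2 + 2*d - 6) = -3*d^3 + 14*d^2 - 14*d + 24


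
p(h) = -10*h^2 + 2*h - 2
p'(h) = 2 - 20*h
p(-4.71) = -233.26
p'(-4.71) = 96.20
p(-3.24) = -113.46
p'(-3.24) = 66.80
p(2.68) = -68.46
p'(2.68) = -51.60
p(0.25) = -2.12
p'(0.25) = -3.00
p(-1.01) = -14.22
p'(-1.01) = 22.20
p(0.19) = -1.98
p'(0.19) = -1.80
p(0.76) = -6.26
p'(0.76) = -13.20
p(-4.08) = -176.62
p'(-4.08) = 83.60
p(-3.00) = -98.00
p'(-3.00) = 62.00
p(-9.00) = -830.00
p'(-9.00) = 182.00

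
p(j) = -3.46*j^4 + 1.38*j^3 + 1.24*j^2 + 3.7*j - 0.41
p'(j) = -13.84*j^3 + 4.14*j^2 + 2.48*j + 3.7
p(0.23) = 0.51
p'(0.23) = 4.32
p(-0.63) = -3.14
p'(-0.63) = 7.24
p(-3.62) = -657.19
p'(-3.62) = 705.52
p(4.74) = -1554.63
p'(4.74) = -1365.44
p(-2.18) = -95.03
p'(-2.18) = 161.35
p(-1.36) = -18.46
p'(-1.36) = 42.80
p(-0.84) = -5.18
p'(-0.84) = 12.74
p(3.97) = -739.31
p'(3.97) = -787.18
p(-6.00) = -4760.21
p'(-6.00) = 3127.30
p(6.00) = -4119.65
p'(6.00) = -2821.82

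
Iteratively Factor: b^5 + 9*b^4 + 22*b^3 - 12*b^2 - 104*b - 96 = (b - 2)*(b^4 + 11*b^3 + 44*b^2 + 76*b + 48) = (b - 2)*(b + 4)*(b^3 + 7*b^2 + 16*b + 12) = (b - 2)*(b + 2)*(b + 4)*(b^2 + 5*b + 6) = (b - 2)*(b + 2)*(b + 3)*(b + 4)*(b + 2)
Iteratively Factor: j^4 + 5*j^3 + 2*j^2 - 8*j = (j + 4)*(j^3 + j^2 - 2*j) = (j - 1)*(j + 4)*(j^2 + 2*j) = (j - 1)*(j + 2)*(j + 4)*(j)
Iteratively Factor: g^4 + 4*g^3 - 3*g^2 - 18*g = (g + 3)*(g^3 + g^2 - 6*g) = (g - 2)*(g + 3)*(g^2 + 3*g) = (g - 2)*(g + 3)^2*(g)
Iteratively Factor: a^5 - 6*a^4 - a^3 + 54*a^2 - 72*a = (a - 3)*(a^4 - 3*a^3 - 10*a^2 + 24*a) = (a - 3)*(a + 3)*(a^3 - 6*a^2 + 8*a) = (a - 3)*(a - 2)*(a + 3)*(a^2 - 4*a) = a*(a - 3)*(a - 2)*(a + 3)*(a - 4)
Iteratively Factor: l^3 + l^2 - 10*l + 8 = (l - 2)*(l^2 + 3*l - 4) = (l - 2)*(l + 4)*(l - 1)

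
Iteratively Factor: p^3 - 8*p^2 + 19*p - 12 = (p - 3)*(p^2 - 5*p + 4) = (p - 3)*(p - 1)*(p - 4)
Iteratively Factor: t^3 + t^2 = (t)*(t^2 + t) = t^2*(t + 1)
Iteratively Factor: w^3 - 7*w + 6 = (w + 3)*(w^2 - 3*w + 2) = (w - 1)*(w + 3)*(w - 2)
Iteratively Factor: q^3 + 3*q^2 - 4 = (q + 2)*(q^2 + q - 2) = (q - 1)*(q + 2)*(q + 2)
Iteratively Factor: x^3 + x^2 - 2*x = (x)*(x^2 + x - 2) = x*(x + 2)*(x - 1)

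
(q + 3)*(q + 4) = q^2 + 7*q + 12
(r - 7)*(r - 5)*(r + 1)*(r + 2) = r^4 - 9*r^3 + r^2 + 81*r + 70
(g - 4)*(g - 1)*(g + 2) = g^3 - 3*g^2 - 6*g + 8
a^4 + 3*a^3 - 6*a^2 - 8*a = a*(a - 2)*(a + 1)*(a + 4)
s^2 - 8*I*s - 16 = (s - 4*I)^2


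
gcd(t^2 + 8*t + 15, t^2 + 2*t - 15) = t + 5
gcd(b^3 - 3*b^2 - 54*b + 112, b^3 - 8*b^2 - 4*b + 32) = b^2 - 10*b + 16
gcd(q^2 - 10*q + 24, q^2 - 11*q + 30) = q - 6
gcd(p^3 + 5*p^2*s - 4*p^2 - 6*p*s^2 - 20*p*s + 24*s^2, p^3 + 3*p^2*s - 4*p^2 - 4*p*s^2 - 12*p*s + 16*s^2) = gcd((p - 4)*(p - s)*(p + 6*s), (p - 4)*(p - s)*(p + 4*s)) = p^2 - p*s - 4*p + 4*s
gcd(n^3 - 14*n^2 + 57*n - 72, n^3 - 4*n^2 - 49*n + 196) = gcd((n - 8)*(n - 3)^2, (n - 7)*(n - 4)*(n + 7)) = 1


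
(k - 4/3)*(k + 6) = k^2 + 14*k/3 - 8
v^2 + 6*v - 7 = (v - 1)*(v + 7)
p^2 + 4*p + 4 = (p + 2)^2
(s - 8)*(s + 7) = s^2 - s - 56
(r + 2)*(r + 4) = r^2 + 6*r + 8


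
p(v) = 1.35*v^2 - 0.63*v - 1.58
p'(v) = 2.7*v - 0.63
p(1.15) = -0.52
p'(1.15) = 2.48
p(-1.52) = 2.50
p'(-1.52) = -4.73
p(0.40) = -1.62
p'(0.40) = 0.45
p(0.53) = -1.53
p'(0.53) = 0.80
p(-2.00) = 5.08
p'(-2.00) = -6.03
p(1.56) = 0.72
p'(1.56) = 3.58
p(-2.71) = 10.04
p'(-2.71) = -7.95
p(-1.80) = 3.93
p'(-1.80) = -5.49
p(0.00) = -1.58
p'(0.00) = -0.63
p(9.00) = 102.10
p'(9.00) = 23.67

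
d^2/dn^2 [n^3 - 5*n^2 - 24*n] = 6*n - 10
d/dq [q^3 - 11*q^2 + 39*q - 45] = 3*q^2 - 22*q + 39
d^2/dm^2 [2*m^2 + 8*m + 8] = 4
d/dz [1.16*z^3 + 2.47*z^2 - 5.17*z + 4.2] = 3.48*z^2 + 4.94*z - 5.17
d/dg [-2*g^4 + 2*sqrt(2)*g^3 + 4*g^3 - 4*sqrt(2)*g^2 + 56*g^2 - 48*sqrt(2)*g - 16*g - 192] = -8*g^3 + 6*sqrt(2)*g^2 + 12*g^2 - 8*sqrt(2)*g + 112*g - 48*sqrt(2) - 16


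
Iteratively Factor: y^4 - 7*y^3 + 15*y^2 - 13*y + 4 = (y - 1)*(y^3 - 6*y^2 + 9*y - 4) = (y - 1)^2*(y^2 - 5*y + 4) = (y - 1)^3*(y - 4)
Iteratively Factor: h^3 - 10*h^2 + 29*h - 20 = (h - 5)*(h^2 - 5*h + 4) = (h - 5)*(h - 1)*(h - 4)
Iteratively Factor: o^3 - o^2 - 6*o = (o + 2)*(o^2 - 3*o) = o*(o + 2)*(o - 3)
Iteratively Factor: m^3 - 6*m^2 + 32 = (m - 4)*(m^2 - 2*m - 8) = (m - 4)*(m + 2)*(m - 4)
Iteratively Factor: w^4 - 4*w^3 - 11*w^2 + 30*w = (w - 2)*(w^3 - 2*w^2 - 15*w) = (w - 2)*(w + 3)*(w^2 - 5*w) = (w - 5)*(w - 2)*(w + 3)*(w)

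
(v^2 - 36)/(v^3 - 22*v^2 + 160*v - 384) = (v + 6)/(v^2 - 16*v + 64)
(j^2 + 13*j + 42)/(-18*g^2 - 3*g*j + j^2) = (-j^2 - 13*j - 42)/(18*g^2 + 3*g*j - j^2)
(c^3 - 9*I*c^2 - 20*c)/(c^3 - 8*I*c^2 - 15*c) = (c - 4*I)/(c - 3*I)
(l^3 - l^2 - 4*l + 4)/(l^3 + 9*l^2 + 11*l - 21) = (l^2 - 4)/(l^2 + 10*l + 21)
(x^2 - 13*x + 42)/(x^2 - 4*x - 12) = (x - 7)/(x + 2)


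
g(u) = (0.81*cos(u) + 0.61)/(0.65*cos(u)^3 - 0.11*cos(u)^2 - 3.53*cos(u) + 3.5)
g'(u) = (0.81*cos(u) + 0.61)*(1.95*sin(u)*cos(u)^2 - 0.22*sin(u)*cos(u) - 3.53*sin(u))/(0.65*cos(u)^3 - 0.11*cos(u)^2 - 3.53*cos(u) + 3.5)^2 - 0.81*sin(u)/(0.65*cos(u)^3 - 0.11*cos(u)^2 - 3.53*cos(u) + 3.5) = (1.053*cos(u)^3 + 1.1004*cos(u)^2 - 0.1342*cos(u) - 4.9883)*sin(u)/(0.4225*cos(u)^6 - 0.143*cos(u)^5 - 4.5769*cos(u)^4 + 5.3266*cos(u)^3 + 11.6909*cos(u)^2 - 24.71*cos(u) + 12.25)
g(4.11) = 0.03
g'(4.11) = 0.14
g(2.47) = -0.00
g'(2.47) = -0.08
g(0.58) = 1.51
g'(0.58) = -2.81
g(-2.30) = 0.01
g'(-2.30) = 0.11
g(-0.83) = 0.91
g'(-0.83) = 1.95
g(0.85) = 0.87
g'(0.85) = -1.88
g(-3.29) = -0.03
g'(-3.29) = -0.02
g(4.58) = 0.13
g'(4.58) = 0.31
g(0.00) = 2.78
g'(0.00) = 0.00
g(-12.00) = 1.55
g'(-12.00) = -2.85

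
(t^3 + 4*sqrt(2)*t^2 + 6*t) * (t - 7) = t^4 - 7*t^3 + 4*sqrt(2)*t^3 - 28*sqrt(2)*t^2 + 6*t^2 - 42*t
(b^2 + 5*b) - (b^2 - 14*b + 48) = 19*b - 48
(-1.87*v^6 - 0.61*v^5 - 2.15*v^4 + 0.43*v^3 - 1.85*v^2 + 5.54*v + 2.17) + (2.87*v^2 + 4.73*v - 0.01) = -1.87*v^6 - 0.61*v^5 - 2.15*v^4 + 0.43*v^3 + 1.02*v^2 + 10.27*v + 2.16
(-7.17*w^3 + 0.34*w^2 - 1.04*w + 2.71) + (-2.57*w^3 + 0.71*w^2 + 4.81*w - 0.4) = -9.74*w^3 + 1.05*w^2 + 3.77*w + 2.31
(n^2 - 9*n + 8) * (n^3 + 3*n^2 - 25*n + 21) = n^5 - 6*n^4 - 44*n^3 + 270*n^2 - 389*n + 168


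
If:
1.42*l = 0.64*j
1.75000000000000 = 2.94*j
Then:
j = 0.60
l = 0.27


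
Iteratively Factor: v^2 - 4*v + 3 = (v - 1)*(v - 3)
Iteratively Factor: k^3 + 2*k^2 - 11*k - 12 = (k + 4)*(k^2 - 2*k - 3) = (k + 1)*(k + 4)*(k - 3)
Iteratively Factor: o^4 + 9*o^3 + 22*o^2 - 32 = (o + 4)*(o^3 + 5*o^2 + 2*o - 8) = (o + 4)^2*(o^2 + o - 2) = (o - 1)*(o + 4)^2*(o + 2)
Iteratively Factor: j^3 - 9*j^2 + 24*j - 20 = (j - 2)*(j^2 - 7*j + 10) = (j - 5)*(j - 2)*(j - 2)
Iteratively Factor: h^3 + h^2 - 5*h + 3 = (h - 1)*(h^2 + 2*h - 3) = (h - 1)*(h + 3)*(h - 1)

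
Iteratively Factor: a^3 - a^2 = (a - 1)*(a^2) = a*(a - 1)*(a)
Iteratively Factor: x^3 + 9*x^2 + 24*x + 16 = (x + 1)*(x^2 + 8*x + 16) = (x + 1)*(x + 4)*(x + 4)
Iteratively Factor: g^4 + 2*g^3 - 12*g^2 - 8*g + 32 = (g + 2)*(g^3 - 12*g + 16) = (g - 2)*(g + 2)*(g^2 + 2*g - 8) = (g - 2)^2*(g + 2)*(g + 4)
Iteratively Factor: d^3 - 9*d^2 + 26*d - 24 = (d - 3)*(d^2 - 6*d + 8) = (d - 4)*(d - 3)*(d - 2)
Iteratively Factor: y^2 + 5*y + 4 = (y + 4)*(y + 1)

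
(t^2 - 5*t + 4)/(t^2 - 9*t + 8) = (t - 4)/(t - 8)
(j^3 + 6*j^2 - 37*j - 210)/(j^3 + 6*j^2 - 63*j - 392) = (j^2 - j - 30)/(j^2 - j - 56)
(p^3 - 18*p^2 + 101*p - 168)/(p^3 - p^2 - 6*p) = (p^2 - 15*p + 56)/(p*(p + 2))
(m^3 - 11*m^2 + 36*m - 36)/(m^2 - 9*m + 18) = m - 2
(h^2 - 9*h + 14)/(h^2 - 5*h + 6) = (h - 7)/(h - 3)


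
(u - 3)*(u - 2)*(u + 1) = u^3 - 4*u^2 + u + 6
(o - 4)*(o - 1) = o^2 - 5*o + 4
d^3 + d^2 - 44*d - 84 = (d - 7)*(d + 2)*(d + 6)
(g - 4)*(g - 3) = g^2 - 7*g + 12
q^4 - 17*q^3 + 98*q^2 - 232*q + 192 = (q - 8)*(q - 4)*(q - 3)*(q - 2)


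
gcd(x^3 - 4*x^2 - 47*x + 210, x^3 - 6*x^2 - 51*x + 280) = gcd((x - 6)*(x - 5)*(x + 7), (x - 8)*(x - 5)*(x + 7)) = x^2 + 2*x - 35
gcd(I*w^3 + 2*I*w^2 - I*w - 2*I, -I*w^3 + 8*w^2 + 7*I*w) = 1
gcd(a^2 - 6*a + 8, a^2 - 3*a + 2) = a - 2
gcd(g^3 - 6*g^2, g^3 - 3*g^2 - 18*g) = g^2 - 6*g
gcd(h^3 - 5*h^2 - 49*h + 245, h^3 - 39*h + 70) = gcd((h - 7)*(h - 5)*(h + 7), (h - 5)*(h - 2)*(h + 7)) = h^2 + 2*h - 35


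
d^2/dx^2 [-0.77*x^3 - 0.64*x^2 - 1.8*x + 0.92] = -4.62*x - 1.28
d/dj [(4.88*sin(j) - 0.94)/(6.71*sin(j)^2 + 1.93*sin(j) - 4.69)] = (-32.7448*sin(j)^2 + 12.6148*sin(j) - 21.073)*cos(j)/(45.0241*sin(j)^4 + 25.9006*sin(j)^3 - 59.2149*sin(j)^2 - 18.1034*sin(j) + 21.9961)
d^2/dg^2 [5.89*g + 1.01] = 0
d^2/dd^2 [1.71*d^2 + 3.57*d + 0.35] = 3.42000000000000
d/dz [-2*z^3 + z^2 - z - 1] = -6*z^2 + 2*z - 1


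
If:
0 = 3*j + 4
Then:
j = -4/3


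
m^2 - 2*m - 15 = (m - 5)*(m + 3)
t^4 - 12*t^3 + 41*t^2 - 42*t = t*(t - 7)*(t - 3)*(t - 2)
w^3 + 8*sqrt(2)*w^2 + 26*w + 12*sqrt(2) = (w + sqrt(2))^2*(w + 6*sqrt(2))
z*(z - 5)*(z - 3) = z^3 - 8*z^2 + 15*z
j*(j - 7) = j^2 - 7*j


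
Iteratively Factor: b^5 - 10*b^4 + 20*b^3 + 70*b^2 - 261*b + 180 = (b - 5)*(b^4 - 5*b^3 - 5*b^2 + 45*b - 36) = (b - 5)*(b - 3)*(b^3 - 2*b^2 - 11*b + 12) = (b - 5)*(b - 3)*(b - 1)*(b^2 - b - 12) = (b - 5)*(b - 4)*(b - 3)*(b - 1)*(b + 3)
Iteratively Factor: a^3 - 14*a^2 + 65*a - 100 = (a - 5)*(a^2 - 9*a + 20) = (a - 5)^2*(a - 4)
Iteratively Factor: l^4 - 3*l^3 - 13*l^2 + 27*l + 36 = (l + 3)*(l^3 - 6*l^2 + 5*l + 12) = (l - 4)*(l + 3)*(l^2 - 2*l - 3) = (l - 4)*(l + 1)*(l + 3)*(l - 3)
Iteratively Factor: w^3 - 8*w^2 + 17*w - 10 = (w - 1)*(w^2 - 7*w + 10) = (w - 2)*(w - 1)*(w - 5)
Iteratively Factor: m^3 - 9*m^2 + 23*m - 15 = (m - 3)*(m^2 - 6*m + 5) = (m - 3)*(m - 1)*(m - 5)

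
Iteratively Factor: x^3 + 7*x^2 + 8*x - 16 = (x - 1)*(x^2 + 8*x + 16) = (x - 1)*(x + 4)*(x + 4)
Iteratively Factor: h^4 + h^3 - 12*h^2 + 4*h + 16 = (h - 2)*(h^3 + 3*h^2 - 6*h - 8) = (h - 2)*(h + 1)*(h^2 + 2*h - 8) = (h - 2)*(h + 1)*(h + 4)*(h - 2)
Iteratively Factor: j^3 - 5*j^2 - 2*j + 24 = (j - 3)*(j^2 - 2*j - 8) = (j - 3)*(j + 2)*(j - 4)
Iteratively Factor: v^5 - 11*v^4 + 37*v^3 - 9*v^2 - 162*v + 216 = (v - 3)*(v^4 - 8*v^3 + 13*v^2 + 30*v - 72) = (v - 3)*(v + 2)*(v^3 - 10*v^2 + 33*v - 36) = (v - 4)*(v - 3)*(v + 2)*(v^2 - 6*v + 9) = (v - 4)*(v - 3)^2*(v + 2)*(v - 3)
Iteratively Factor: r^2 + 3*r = (r)*(r + 3)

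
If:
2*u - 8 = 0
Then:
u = 4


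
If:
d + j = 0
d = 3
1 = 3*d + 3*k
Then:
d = 3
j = -3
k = -8/3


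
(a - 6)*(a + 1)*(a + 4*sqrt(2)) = a^3 - 5*a^2 + 4*sqrt(2)*a^2 - 20*sqrt(2)*a - 6*a - 24*sqrt(2)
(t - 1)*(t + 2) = t^2 + t - 2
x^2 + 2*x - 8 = (x - 2)*(x + 4)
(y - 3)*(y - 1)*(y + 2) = y^3 - 2*y^2 - 5*y + 6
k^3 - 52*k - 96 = (k - 8)*(k + 2)*(k + 6)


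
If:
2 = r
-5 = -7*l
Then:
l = 5/7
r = 2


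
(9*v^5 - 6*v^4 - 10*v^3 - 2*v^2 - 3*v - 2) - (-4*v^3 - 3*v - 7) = 9*v^5 - 6*v^4 - 6*v^3 - 2*v^2 + 5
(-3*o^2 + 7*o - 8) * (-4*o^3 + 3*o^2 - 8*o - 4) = 12*o^5 - 37*o^4 + 77*o^3 - 68*o^2 + 36*o + 32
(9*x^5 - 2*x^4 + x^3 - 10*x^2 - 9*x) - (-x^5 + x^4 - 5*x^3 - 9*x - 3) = 10*x^5 - 3*x^4 + 6*x^3 - 10*x^2 + 3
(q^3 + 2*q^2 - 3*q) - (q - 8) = q^3 + 2*q^2 - 4*q + 8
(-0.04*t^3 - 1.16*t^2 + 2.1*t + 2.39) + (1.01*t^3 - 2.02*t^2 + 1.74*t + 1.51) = 0.97*t^3 - 3.18*t^2 + 3.84*t + 3.9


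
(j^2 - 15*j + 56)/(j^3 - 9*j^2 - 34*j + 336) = 1/(j + 6)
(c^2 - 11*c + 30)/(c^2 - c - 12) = (-c^2 + 11*c - 30)/(-c^2 + c + 12)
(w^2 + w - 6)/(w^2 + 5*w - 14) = (w + 3)/(w + 7)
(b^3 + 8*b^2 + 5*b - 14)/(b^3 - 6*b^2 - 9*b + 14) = (b + 7)/(b - 7)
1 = 1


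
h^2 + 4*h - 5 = (h - 1)*(h + 5)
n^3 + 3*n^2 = n^2*(n + 3)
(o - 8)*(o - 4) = o^2 - 12*o + 32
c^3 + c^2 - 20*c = c*(c - 4)*(c + 5)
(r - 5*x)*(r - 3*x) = r^2 - 8*r*x + 15*x^2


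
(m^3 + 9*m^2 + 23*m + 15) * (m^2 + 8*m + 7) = m^5 + 17*m^4 + 102*m^3 + 262*m^2 + 281*m + 105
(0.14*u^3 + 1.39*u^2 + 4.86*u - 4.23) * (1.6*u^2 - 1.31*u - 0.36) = 0.224*u^5 + 2.0406*u^4 + 5.9047*u^3 - 13.635*u^2 + 3.7917*u + 1.5228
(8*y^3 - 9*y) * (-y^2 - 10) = -8*y^5 - 71*y^3 + 90*y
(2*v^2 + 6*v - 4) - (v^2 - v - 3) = v^2 + 7*v - 1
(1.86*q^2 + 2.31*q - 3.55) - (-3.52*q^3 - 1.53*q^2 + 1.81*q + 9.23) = 3.52*q^3 + 3.39*q^2 + 0.5*q - 12.78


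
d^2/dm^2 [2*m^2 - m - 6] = 4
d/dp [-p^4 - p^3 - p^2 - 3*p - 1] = -4*p^3 - 3*p^2 - 2*p - 3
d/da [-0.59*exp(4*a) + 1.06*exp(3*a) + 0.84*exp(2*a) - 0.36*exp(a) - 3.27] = (-2.36*exp(3*a) + 3.18*exp(2*a) + 1.68*exp(a) - 0.36)*exp(a)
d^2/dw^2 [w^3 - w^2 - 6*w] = 6*w - 2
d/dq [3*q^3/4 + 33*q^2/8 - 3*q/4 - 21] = 9*q^2/4 + 33*q/4 - 3/4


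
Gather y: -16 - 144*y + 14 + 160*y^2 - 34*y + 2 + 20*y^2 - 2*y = 180*y^2 - 180*y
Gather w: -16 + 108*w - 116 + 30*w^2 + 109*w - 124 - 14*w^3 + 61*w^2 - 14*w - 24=-14*w^3 + 91*w^2 + 203*w - 280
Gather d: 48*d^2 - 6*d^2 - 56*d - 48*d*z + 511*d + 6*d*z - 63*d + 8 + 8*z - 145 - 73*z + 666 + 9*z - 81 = 42*d^2 + d*(392 - 42*z) - 56*z + 448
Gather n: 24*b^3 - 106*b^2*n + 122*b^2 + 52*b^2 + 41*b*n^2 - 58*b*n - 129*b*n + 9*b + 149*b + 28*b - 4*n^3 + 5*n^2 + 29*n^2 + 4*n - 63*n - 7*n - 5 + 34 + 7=24*b^3 + 174*b^2 + 186*b - 4*n^3 + n^2*(41*b + 34) + n*(-106*b^2 - 187*b - 66) + 36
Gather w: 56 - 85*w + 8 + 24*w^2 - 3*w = 24*w^2 - 88*w + 64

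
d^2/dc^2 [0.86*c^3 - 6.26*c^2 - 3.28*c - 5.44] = 5.16*c - 12.52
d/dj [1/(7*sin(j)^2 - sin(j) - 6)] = (1 - 14*sin(j))*cos(j)/(-7*sin(j)^2 + sin(j) + 6)^2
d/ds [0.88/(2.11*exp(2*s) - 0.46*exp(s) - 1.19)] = (0.4048 - 3.7136*exp(s))*exp(s)/(-2.11*exp(2*s) + 0.46*exp(s) + 1.19)^2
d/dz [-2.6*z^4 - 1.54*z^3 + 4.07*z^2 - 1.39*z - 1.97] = -10.4*z^3 - 4.62*z^2 + 8.14*z - 1.39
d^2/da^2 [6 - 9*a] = 0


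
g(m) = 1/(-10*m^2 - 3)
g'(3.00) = 0.01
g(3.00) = -0.01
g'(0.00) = 0.00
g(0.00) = -0.33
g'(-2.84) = -0.01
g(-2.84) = -0.01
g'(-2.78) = -0.01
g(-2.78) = -0.01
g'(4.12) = 0.00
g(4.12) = -0.01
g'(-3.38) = -0.00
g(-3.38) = -0.01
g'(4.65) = 0.00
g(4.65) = -0.00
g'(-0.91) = -0.14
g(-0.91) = -0.09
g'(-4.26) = -0.00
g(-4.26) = -0.01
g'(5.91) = 0.00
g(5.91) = -0.00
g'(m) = 20*m/(-10*m^2 - 3)^2 = 20*m/(10*m^2 + 3)^2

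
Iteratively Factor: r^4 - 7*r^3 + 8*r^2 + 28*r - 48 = (r - 4)*(r^3 - 3*r^2 - 4*r + 12) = (r - 4)*(r - 3)*(r^2 - 4) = (r - 4)*(r - 3)*(r + 2)*(r - 2)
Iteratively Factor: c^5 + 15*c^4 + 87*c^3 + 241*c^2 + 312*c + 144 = (c + 3)*(c^4 + 12*c^3 + 51*c^2 + 88*c + 48) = (c + 1)*(c + 3)*(c^3 + 11*c^2 + 40*c + 48) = (c + 1)*(c + 3)^2*(c^2 + 8*c + 16) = (c + 1)*(c + 3)^2*(c + 4)*(c + 4)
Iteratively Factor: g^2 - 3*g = (g)*(g - 3)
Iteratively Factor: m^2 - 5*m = (m - 5)*(m)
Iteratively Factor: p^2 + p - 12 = (p + 4)*(p - 3)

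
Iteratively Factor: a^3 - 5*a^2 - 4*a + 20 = (a - 5)*(a^2 - 4) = (a - 5)*(a + 2)*(a - 2)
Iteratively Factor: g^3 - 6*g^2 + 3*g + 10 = (g - 5)*(g^2 - g - 2) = (g - 5)*(g - 2)*(g + 1)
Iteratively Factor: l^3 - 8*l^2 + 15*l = (l)*(l^2 - 8*l + 15) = l*(l - 3)*(l - 5)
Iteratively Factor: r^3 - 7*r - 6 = (r - 3)*(r^2 + 3*r + 2) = (r - 3)*(r + 1)*(r + 2)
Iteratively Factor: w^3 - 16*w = (w)*(w^2 - 16) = w*(w - 4)*(w + 4)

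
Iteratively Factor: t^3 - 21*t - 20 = (t - 5)*(t^2 + 5*t + 4) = (t - 5)*(t + 4)*(t + 1)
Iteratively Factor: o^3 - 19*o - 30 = (o + 3)*(o^2 - 3*o - 10) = (o - 5)*(o + 3)*(o + 2)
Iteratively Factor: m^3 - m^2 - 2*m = (m + 1)*(m^2 - 2*m) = (m - 2)*(m + 1)*(m)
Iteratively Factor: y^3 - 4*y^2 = (y)*(y^2 - 4*y) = y^2*(y - 4)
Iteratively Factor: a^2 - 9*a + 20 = (a - 5)*(a - 4)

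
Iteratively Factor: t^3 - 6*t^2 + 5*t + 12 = (t - 3)*(t^2 - 3*t - 4) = (t - 3)*(t + 1)*(t - 4)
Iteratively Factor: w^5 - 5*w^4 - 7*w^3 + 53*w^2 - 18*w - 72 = (w + 3)*(w^4 - 8*w^3 + 17*w^2 + 2*w - 24) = (w - 2)*(w + 3)*(w^3 - 6*w^2 + 5*w + 12) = (w - 3)*(w - 2)*(w + 3)*(w^2 - 3*w - 4) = (w - 4)*(w - 3)*(w - 2)*(w + 3)*(w + 1)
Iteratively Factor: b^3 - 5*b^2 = (b)*(b^2 - 5*b) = b^2*(b - 5)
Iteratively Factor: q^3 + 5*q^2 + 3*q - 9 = (q + 3)*(q^2 + 2*q - 3) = (q + 3)^2*(q - 1)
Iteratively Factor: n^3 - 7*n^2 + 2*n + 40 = (n - 4)*(n^2 - 3*n - 10) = (n - 5)*(n - 4)*(n + 2)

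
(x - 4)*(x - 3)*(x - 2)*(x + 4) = x^4 - 5*x^3 - 10*x^2 + 80*x - 96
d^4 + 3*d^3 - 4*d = d*(d - 1)*(d + 2)^2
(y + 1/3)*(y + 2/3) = y^2 + y + 2/9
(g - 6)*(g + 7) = g^2 + g - 42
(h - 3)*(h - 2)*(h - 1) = h^3 - 6*h^2 + 11*h - 6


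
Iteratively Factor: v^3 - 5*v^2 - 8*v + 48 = (v - 4)*(v^2 - v - 12) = (v - 4)^2*(v + 3)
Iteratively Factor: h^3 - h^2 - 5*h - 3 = (h + 1)*(h^2 - 2*h - 3) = (h + 1)^2*(h - 3)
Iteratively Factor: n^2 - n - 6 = (n - 3)*(n + 2)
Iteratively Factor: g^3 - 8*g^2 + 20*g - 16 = (g - 2)*(g^2 - 6*g + 8) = (g - 4)*(g - 2)*(g - 2)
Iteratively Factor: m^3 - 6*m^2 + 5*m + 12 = (m - 4)*(m^2 - 2*m - 3) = (m - 4)*(m - 3)*(m + 1)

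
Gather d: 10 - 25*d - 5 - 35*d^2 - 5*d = -35*d^2 - 30*d + 5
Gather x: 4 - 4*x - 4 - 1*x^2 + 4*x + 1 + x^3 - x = x^3 - x^2 - x + 1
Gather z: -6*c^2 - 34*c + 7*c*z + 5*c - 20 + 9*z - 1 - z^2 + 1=-6*c^2 - 29*c - z^2 + z*(7*c + 9) - 20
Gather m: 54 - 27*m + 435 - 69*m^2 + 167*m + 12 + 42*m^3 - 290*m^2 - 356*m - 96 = 42*m^3 - 359*m^2 - 216*m + 405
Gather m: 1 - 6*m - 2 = -6*m - 1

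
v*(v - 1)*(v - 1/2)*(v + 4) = v^4 + 5*v^3/2 - 11*v^2/2 + 2*v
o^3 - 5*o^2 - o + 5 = (o - 5)*(o - 1)*(o + 1)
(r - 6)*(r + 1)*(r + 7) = r^3 + 2*r^2 - 41*r - 42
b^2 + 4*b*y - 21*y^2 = (b - 3*y)*(b + 7*y)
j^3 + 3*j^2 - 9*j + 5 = (j - 1)^2*(j + 5)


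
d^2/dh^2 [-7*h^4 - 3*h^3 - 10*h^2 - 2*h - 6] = -84*h^2 - 18*h - 20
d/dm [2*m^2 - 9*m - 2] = 4*m - 9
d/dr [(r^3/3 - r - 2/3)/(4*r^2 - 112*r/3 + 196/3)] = (3*r^4 - 56*r^3 + 156*r^2 + 12*r - 203)/(4*(9*r^4 - 168*r^3 + 1078*r^2 - 2744*r + 2401))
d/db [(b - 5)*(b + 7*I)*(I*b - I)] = 3*I*b^2 + b*(-14 - 12*I) + 42 + 5*I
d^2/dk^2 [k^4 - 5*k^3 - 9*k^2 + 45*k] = 12*k^2 - 30*k - 18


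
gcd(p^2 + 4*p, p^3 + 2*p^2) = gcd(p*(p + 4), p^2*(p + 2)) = p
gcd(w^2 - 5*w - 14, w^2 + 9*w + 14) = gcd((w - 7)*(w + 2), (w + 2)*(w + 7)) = w + 2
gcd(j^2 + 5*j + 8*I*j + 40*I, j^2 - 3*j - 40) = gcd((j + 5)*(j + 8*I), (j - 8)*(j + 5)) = j + 5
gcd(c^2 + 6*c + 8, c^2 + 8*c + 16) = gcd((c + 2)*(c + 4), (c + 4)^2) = c + 4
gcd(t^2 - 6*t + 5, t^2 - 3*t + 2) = t - 1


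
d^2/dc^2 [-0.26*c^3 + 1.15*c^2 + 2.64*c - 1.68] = 2.3 - 1.56*c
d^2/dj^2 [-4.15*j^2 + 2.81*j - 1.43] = -8.30000000000000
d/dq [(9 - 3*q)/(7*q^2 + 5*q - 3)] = 3*(7*q^2 - 42*q - 12)/(49*q^4 + 70*q^3 - 17*q^2 - 30*q + 9)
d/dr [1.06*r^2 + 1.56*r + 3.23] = 2.12*r + 1.56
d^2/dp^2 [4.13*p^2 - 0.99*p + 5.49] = 8.26000000000000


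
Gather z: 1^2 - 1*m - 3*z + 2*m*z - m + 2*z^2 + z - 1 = -2*m + 2*z^2 + z*(2*m - 2)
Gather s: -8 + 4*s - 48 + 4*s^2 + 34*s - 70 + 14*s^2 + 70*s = 18*s^2 + 108*s - 126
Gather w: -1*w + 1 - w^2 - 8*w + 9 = -w^2 - 9*w + 10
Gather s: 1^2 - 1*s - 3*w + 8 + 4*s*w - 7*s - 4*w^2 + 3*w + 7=s*(4*w - 8) - 4*w^2 + 16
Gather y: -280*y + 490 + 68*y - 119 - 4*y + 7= 378 - 216*y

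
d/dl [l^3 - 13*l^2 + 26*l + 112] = 3*l^2 - 26*l + 26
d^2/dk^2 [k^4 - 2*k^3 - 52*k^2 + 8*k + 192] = 12*k^2 - 12*k - 104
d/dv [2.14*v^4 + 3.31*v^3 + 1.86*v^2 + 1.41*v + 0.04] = 8.56*v^3 + 9.93*v^2 + 3.72*v + 1.41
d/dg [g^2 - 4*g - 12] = 2*g - 4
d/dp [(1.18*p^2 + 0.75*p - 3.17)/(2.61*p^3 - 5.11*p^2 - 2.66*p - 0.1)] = (-3.0798*p^4 - 3.915*p^3 + 25.5148*p^2 - 32.6334*p - 8.5072)/(6.8121*p^6 - 26.6742*p^5 + 12.2269*p^4 + 26.6632*p^3 + 8.0976*p^2 + 0.532*p + 0.01)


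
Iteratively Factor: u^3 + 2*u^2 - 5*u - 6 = (u + 3)*(u^2 - u - 2) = (u - 2)*(u + 3)*(u + 1)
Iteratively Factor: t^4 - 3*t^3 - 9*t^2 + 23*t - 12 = (t - 4)*(t^3 + t^2 - 5*t + 3) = (t - 4)*(t + 3)*(t^2 - 2*t + 1) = (t - 4)*(t - 1)*(t + 3)*(t - 1)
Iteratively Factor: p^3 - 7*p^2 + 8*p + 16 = (p - 4)*(p^2 - 3*p - 4) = (p - 4)*(p + 1)*(p - 4)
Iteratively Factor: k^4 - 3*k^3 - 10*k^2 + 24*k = (k)*(k^3 - 3*k^2 - 10*k + 24) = k*(k - 4)*(k^2 + k - 6) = k*(k - 4)*(k - 2)*(k + 3)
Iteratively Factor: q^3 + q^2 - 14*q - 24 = (q + 2)*(q^2 - q - 12) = (q - 4)*(q + 2)*(q + 3)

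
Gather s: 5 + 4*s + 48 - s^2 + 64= -s^2 + 4*s + 117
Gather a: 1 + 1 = 2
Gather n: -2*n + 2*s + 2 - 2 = -2*n + 2*s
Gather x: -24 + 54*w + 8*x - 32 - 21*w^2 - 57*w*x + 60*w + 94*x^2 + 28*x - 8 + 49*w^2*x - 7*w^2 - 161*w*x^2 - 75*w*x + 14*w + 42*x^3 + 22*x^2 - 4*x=-28*w^2 + 128*w + 42*x^3 + x^2*(116 - 161*w) + x*(49*w^2 - 132*w + 32) - 64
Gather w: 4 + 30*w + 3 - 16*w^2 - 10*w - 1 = -16*w^2 + 20*w + 6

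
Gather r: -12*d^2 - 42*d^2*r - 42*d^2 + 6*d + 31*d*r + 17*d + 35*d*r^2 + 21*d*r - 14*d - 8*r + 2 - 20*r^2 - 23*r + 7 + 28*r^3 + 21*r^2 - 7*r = -54*d^2 + 9*d + 28*r^3 + r^2*(35*d + 1) + r*(-42*d^2 + 52*d - 38) + 9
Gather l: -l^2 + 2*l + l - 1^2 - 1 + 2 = -l^2 + 3*l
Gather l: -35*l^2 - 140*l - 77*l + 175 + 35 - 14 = -35*l^2 - 217*l + 196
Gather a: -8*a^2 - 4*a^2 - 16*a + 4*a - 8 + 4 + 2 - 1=-12*a^2 - 12*a - 3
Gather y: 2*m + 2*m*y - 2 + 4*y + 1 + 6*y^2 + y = 2*m + 6*y^2 + y*(2*m + 5) - 1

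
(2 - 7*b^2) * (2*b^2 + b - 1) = -14*b^4 - 7*b^3 + 11*b^2 + 2*b - 2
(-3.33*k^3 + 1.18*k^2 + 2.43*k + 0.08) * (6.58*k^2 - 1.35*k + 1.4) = -21.9114*k^5 + 12.2599*k^4 + 9.7344*k^3 - 1.1021*k^2 + 3.294*k + 0.112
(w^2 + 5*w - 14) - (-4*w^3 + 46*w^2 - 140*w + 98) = 4*w^3 - 45*w^2 + 145*w - 112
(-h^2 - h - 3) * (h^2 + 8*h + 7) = -h^4 - 9*h^3 - 18*h^2 - 31*h - 21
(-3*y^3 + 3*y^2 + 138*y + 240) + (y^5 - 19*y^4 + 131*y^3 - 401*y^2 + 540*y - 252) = y^5 - 19*y^4 + 128*y^3 - 398*y^2 + 678*y - 12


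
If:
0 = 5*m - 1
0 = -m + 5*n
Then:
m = 1/5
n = 1/25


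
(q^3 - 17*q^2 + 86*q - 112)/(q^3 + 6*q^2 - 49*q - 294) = (q^2 - 10*q + 16)/(q^2 + 13*q + 42)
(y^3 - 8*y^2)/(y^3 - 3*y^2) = (y - 8)/(y - 3)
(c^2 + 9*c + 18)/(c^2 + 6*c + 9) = (c + 6)/(c + 3)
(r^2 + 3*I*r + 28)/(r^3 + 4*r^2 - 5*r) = (r^2 + 3*I*r + 28)/(r*(r^2 + 4*r - 5))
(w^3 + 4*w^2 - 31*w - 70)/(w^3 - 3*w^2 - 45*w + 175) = (w + 2)/(w - 5)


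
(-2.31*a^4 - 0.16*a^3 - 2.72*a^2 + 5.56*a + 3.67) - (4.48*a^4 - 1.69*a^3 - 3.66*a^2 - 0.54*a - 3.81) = -6.79*a^4 + 1.53*a^3 + 0.94*a^2 + 6.1*a + 7.48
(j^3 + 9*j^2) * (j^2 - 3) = j^5 + 9*j^4 - 3*j^3 - 27*j^2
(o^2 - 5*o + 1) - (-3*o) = o^2 - 2*o + 1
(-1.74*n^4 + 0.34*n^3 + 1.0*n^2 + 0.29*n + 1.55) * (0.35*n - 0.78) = -0.609*n^5 + 1.4762*n^4 + 0.0847999999999999*n^3 - 0.6785*n^2 + 0.3163*n - 1.209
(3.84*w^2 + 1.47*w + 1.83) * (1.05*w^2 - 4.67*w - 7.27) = 4.032*w^4 - 16.3893*w^3 - 32.8602*w^2 - 19.233*w - 13.3041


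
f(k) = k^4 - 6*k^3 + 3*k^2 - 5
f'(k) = 4*k^3 - 18*k^2 + 6*k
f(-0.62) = -2.27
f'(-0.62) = -11.59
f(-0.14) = -4.92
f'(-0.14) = -1.20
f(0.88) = -6.17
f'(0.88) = -5.93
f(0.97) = -6.77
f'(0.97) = -7.47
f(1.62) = -15.75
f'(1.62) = -20.51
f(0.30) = -4.88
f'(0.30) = 0.29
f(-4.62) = 1106.28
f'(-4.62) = -806.36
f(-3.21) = 330.54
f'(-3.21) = -337.04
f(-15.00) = 71545.00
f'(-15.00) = -17640.00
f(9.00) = 2425.00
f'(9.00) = 1512.00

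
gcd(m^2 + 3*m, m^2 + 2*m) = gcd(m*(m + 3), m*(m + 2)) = m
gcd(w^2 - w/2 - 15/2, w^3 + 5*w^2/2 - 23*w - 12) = 1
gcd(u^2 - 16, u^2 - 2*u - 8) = u - 4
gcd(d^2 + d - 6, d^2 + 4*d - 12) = d - 2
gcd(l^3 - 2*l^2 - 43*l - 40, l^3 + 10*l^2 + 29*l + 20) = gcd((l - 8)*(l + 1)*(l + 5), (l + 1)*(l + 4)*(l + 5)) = l^2 + 6*l + 5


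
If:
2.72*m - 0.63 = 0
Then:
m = 0.23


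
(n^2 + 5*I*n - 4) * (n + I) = n^3 + 6*I*n^2 - 9*n - 4*I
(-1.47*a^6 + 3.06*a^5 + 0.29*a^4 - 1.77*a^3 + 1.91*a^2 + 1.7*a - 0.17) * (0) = 0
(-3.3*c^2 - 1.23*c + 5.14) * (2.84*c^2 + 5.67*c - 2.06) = -9.372*c^4 - 22.2042*c^3 + 14.4215*c^2 + 31.6776*c - 10.5884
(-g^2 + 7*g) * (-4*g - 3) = 4*g^3 - 25*g^2 - 21*g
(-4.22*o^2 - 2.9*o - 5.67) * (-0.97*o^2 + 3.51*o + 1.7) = 4.0934*o^4 - 11.9992*o^3 - 11.8531*o^2 - 24.8317*o - 9.639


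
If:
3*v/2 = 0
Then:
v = 0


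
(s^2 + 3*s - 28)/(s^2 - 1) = (s^2 + 3*s - 28)/(s^2 - 1)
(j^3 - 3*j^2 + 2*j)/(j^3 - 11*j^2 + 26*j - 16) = j/(j - 8)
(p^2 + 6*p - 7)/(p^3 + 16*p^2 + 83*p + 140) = (p - 1)/(p^2 + 9*p + 20)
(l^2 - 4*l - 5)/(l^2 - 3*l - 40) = (-l^2 + 4*l + 5)/(-l^2 + 3*l + 40)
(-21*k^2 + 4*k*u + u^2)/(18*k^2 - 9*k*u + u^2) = (7*k + u)/(-6*k + u)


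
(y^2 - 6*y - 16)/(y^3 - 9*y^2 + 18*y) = (y^2 - 6*y - 16)/(y*(y^2 - 9*y + 18))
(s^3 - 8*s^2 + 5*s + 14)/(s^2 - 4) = (s^2 - 6*s - 7)/(s + 2)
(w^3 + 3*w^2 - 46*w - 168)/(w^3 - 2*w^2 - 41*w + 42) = (w + 4)/(w - 1)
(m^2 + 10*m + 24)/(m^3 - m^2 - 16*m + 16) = (m + 6)/(m^2 - 5*m + 4)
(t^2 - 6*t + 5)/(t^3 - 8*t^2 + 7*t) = (t - 5)/(t*(t - 7))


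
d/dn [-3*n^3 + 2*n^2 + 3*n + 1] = -9*n^2 + 4*n + 3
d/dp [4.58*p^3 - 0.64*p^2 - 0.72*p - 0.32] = 13.74*p^2 - 1.28*p - 0.72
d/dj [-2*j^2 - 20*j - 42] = -4*j - 20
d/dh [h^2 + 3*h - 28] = 2*h + 3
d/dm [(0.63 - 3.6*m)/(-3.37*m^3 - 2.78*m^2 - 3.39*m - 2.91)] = (-24.264*m^3 - 3.6387*m^2 + 3.5028*m + 12.6117)/(11.3569*m^6 + 18.7372*m^5 + 30.577*m^4 + 38.4618*m^3 + 27.6717*m^2 + 19.7298*m + 8.4681)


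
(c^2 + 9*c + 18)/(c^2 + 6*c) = (c + 3)/c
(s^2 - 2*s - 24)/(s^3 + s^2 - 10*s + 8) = (s - 6)/(s^2 - 3*s + 2)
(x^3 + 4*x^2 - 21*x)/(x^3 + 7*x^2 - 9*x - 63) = x/(x + 3)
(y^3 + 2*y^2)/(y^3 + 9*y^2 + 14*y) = y/(y + 7)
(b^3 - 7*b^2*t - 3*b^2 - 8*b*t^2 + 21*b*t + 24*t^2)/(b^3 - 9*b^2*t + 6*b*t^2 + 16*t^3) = (3 - b)/(-b + 2*t)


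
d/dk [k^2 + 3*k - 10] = 2*k + 3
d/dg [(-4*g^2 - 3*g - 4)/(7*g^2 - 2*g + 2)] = (29*g^2 + 40*g - 14)/(49*g^4 - 28*g^3 + 32*g^2 - 8*g + 4)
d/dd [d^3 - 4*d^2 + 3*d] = 3*d^2 - 8*d + 3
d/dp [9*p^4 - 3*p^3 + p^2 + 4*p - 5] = 36*p^3 - 9*p^2 + 2*p + 4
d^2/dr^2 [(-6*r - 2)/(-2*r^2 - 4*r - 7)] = 8*(8*(r + 1)^2*(3*r + 1) - (9*r + 7)*(2*r^2 + 4*r + 7))/(2*r^2 + 4*r + 7)^3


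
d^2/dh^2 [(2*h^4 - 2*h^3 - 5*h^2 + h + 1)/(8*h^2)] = (2*h^4 + h + 3)/(4*h^4)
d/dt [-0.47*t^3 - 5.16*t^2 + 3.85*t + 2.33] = -1.41*t^2 - 10.32*t + 3.85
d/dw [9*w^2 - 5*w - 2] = 18*w - 5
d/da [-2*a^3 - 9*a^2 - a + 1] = -6*a^2 - 18*a - 1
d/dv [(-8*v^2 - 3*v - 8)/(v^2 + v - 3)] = (-5*v^2 + 64*v + 17)/(v^4 + 2*v^3 - 5*v^2 - 6*v + 9)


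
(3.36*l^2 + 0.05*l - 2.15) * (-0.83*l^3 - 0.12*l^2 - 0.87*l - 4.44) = -2.7888*l^5 - 0.4447*l^4 - 1.1447*l^3 - 14.7039*l^2 + 1.6485*l + 9.546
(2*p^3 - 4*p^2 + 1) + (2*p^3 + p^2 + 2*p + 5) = 4*p^3 - 3*p^2 + 2*p + 6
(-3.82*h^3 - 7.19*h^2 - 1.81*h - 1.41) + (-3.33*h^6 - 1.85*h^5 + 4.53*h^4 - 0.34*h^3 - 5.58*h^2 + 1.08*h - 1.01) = -3.33*h^6 - 1.85*h^5 + 4.53*h^4 - 4.16*h^3 - 12.77*h^2 - 0.73*h - 2.42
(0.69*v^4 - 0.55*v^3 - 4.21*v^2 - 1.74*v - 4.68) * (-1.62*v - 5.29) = -1.1178*v^5 - 2.7591*v^4 + 9.7297*v^3 + 25.0897*v^2 + 16.7862*v + 24.7572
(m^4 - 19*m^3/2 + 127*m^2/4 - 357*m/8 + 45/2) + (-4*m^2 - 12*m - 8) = m^4 - 19*m^3/2 + 111*m^2/4 - 453*m/8 + 29/2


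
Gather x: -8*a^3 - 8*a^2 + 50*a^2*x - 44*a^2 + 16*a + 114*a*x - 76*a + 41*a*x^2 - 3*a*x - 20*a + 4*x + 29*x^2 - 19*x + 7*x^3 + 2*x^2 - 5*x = -8*a^3 - 52*a^2 - 80*a + 7*x^3 + x^2*(41*a + 31) + x*(50*a^2 + 111*a - 20)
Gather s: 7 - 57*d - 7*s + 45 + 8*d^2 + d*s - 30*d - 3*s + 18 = 8*d^2 - 87*d + s*(d - 10) + 70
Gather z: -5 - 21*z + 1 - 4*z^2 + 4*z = -4*z^2 - 17*z - 4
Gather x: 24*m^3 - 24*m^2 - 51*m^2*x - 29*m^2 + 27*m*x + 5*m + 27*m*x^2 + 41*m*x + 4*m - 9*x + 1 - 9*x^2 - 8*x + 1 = 24*m^3 - 53*m^2 + 9*m + x^2*(27*m - 9) + x*(-51*m^2 + 68*m - 17) + 2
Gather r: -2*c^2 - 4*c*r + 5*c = -2*c^2 - 4*c*r + 5*c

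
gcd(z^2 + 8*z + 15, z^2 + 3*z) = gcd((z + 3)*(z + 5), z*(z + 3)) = z + 3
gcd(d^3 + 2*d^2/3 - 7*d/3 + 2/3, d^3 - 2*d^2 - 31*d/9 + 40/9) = d - 1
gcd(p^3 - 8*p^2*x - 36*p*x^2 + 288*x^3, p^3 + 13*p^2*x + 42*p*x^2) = p + 6*x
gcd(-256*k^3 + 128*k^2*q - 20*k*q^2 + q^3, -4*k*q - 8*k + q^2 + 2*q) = -4*k + q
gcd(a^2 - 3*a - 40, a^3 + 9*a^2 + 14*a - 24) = 1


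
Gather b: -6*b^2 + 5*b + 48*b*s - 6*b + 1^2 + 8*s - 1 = -6*b^2 + b*(48*s - 1) + 8*s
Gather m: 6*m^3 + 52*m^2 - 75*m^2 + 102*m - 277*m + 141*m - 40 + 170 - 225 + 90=6*m^3 - 23*m^2 - 34*m - 5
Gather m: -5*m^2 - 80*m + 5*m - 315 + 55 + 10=-5*m^2 - 75*m - 250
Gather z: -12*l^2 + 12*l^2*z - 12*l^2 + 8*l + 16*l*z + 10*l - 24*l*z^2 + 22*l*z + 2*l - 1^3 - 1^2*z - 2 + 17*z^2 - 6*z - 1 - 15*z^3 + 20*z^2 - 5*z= -24*l^2 + 20*l - 15*z^3 + z^2*(37 - 24*l) + z*(12*l^2 + 38*l - 12) - 4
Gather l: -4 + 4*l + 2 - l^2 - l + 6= -l^2 + 3*l + 4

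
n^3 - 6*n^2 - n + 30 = (n - 5)*(n - 3)*(n + 2)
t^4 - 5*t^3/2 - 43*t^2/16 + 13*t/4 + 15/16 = (t - 3)*(t - 1)*(t + 1/4)*(t + 5/4)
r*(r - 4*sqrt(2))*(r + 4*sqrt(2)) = r^3 - 32*r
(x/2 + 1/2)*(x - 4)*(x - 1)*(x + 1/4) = x^4/2 - 15*x^3/8 - x^2 + 15*x/8 + 1/2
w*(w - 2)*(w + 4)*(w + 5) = w^4 + 7*w^3 + 2*w^2 - 40*w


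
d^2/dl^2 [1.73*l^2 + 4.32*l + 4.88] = 3.46000000000000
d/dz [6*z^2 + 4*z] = 12*z + 4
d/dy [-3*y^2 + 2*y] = 2 - 6*y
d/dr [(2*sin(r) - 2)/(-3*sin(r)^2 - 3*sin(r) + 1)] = 2*(3*sin(r)^2 - 6*sin(r) - 2)*cos(r)/(3*sin(r)^2 + 3*sin(r) - 1)^2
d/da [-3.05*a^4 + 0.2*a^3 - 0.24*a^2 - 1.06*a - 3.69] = -12.2*a^3 + 0.6*a^2 - 0.48*a - 1.06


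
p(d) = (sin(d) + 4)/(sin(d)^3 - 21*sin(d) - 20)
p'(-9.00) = -0.43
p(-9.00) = -0.31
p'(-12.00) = 0.05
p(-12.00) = -0.15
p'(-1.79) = -63.29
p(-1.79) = -6.99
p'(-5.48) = 0.03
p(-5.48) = -0.14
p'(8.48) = -0.02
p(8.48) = -0.13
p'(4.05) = -2.29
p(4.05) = -0.82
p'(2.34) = -0.03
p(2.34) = -0.14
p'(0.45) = 0.07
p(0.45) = -0.15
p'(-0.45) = 0.46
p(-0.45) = -0.33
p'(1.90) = -0.01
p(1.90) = -0.13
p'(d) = (-3*sin(d)^2*cos(d) + 21*cos(d))*(sin(d) + 4)/(sin(d)^3 - 21*sin(d) - 20)^2 + cos(d)/(sin(d)^3 - 21*sin(d) - 20) = 2*(2 - sin(d))*cos(d)/((sin(d) - 5)^2*(sin(d) + 1)^2)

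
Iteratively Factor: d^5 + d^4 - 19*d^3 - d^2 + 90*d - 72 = (d + 4)*(d^4 - 3*d^3 - 7*d^2 + 27*d - 18) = (d - 2)*(d + 4)*(d^3 - d^2 - 9*d + 9) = (d - 2)*(d - 1)*(d + 4)*(d^2 - 9) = (d - 3)*(d - 2)*(d - 1)*(d + 4)*(d + 3)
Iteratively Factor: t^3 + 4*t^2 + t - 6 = (t + 3)*(t^2 + t - 2) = (t - 1)*(t + 3)*(t + 2)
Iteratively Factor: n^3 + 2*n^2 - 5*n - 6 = (n + 1)*(n^2 + n - 6) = (n - 2)*(n + 1)*(n + 3)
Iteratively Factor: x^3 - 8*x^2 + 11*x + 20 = (x - 5)*(x^2 - 3*x - 4) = (x - 5)*(x + 1)*(x - 4)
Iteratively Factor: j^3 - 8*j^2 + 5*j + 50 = (j + 2)*(j^2 - 10*j + 25) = (j - 5)*(j + 2)*(j - 5)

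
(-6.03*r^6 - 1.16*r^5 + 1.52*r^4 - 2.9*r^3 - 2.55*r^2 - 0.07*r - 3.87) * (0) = 0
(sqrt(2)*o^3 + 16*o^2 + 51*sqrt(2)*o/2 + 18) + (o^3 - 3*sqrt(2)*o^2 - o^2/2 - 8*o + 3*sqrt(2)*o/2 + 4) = o^3 + sqrt(2)*o^3 - 3*sqrt(2)*o^2 + 31*o^2/2 - 8*o + 27*sqrt(2)*o + 22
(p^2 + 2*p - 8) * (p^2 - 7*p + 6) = p^4 - 5*p^3 - 16*p^2 + 68*p - 48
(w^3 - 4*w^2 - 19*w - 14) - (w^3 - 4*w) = -4*w^2 - 15*w - 14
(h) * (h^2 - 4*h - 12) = h^3 - 4*h^2 - 12*h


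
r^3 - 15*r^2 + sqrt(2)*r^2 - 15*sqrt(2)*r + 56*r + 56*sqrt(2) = (r - 8)*(r - 7)*(r + sqrt(2))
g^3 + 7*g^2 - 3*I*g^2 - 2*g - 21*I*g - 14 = (g + 7)*(g - 2*I)*(g - I)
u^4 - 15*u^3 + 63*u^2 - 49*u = u*(u - 7)^2*(u - 1)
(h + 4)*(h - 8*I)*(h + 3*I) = h^3 + 4*h^2 - 5*I*h^2 + 24*h - 20*I*h + 96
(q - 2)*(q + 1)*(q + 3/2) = q^3 + q^2/2 - 7*q/2 - 3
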